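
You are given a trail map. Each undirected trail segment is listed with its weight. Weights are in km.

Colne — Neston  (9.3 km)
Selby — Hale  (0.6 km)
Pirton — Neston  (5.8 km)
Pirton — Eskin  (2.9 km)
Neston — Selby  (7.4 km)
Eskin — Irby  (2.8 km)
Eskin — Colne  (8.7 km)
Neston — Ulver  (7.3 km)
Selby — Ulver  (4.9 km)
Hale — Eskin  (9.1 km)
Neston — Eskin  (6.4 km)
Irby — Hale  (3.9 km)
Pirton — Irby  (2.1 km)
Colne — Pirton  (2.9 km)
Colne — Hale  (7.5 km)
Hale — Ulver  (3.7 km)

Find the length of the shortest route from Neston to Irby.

Compare a few routes:
Neston - Eskin - Irby: 6.4+2.8 = 9.2
Neston - Pirton - Irby: 5.8+2.1 = 7.9
Neston - Eskin - Pirton - Irby: 6.4+2.9+2.1 = 11.4
The minimum is 7.9 km via Neston - Pirton - Irby.

7.9 km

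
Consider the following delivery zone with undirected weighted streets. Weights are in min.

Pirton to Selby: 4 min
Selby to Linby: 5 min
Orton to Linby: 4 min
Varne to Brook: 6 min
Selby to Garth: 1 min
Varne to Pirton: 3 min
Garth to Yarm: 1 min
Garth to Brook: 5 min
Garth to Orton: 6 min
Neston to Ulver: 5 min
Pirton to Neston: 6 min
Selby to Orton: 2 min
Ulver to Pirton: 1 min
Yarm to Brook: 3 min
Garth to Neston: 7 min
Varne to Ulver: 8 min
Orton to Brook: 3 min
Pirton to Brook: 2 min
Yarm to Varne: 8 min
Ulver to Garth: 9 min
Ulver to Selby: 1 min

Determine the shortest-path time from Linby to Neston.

11 min

Enumerating some paths:
Linby - Selby - Ulver - Neston: 5+1+5 = 11
Linby - Orton - Selby - Ulver - Neston: 4+2+1+5 = 12
The minimum is 11 min via Linby - Selby - Ulver - Neston.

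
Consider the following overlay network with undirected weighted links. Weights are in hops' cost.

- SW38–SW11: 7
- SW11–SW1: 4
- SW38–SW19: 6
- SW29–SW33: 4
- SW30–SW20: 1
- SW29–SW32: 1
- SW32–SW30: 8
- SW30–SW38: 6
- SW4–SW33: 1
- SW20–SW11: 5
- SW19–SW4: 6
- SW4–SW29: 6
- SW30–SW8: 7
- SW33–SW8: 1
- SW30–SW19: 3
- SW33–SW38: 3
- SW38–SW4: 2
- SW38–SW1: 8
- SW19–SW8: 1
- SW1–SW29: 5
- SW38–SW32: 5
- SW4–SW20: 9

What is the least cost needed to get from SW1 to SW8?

10 hops' cost

Enumerating some paths:
SW1–SW38–SW33–SW8: 8+3+1 = 12
SW1–SW29–SW33–SW8: 5+4+1 = 10
Cheapest is SW1–SW29–SW33–SW8 at 10 hops' cost.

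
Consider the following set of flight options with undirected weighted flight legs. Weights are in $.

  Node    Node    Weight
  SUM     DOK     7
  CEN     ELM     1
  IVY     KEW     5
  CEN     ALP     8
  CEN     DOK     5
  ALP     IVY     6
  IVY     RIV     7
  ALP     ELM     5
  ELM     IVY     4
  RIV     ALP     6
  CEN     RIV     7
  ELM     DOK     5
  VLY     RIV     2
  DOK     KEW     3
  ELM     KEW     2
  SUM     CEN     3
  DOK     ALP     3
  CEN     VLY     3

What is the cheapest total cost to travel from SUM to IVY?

$8

Shortest distances from SUM:
SUM: 0
CEN: 3  (via SUM)
ELM: 4  (via CEN)
KEW: 6  (via ELM)
VLY: 6  (via CEN)
DOK: 7  (via SUM)
IVY: 8  (via ELM)
Shortest route: SUM–CEN–ELM–IVY = $8.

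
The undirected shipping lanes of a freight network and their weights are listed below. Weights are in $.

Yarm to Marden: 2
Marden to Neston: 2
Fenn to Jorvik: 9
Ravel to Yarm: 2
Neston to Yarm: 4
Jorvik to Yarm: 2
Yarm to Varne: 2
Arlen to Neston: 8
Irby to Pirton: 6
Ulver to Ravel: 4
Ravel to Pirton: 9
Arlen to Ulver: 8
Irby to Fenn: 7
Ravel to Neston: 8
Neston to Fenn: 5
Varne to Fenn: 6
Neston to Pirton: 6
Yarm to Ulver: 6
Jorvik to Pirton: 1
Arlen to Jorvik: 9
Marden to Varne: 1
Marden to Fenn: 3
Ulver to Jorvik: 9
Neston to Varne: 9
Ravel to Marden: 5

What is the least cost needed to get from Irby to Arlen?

$16

Settle nodes by increasing distance from Irby:
Irby: 0
Pirton: 6  (via Irby)
Fenn: 7  (via Irby)
Jorvik: 7  (via Pirton)
Yarm: 9  (via Jorvik)
Marden: 10  (via Fenn)
Varne: 11  (via Yarm)
Ravel: 11  (via Yarm)
Neston: 12  (via Pirton)
Ulver: 15  (via Yarm)
Arlen: 16  (via Jorvik)
Shortest route: Irby → Pirton → Jorvik → Arlen = $16.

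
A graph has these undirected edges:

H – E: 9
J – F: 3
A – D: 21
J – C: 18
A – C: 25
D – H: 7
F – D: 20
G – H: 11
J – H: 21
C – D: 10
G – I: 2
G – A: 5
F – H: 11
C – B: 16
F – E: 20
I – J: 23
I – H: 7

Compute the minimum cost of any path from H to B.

33

Settle nodes by increasing distance from H:
H: 0
D: 7  (via H)
I: 7  (via H)
E: 9  (via H)
G: 9  (via I)
F: 11  (via H)
A: 14  (via G)
J: 14  (via F)
C: 17  (via D)
B: 33  (via C)
Shortest route: H → D → C → B = 33.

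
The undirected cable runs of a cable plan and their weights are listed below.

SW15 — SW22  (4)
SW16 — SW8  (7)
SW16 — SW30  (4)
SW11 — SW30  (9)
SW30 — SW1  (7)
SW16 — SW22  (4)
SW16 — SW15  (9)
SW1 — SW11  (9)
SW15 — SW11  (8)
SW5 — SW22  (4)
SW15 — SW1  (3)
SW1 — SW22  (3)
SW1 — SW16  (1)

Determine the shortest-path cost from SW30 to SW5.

Running Dijkstra from SW30:
SW30: 0
SW16: 4  (via SW30)
SW1: 5  (via SW16)
SW15: 8  (via SW1)
SW22: 8  (via SW16)
SW11: 9  (via SW30)
SW8: 11  (via SW16)
SW5: 12  (via SW22)
Shortest route: SW30 → SW16 → SW22 → SW5 = 12.

12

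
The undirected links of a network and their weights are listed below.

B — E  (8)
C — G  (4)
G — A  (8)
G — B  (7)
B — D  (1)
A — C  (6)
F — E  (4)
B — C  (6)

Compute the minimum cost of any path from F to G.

Running Dijkstra from F:
F: 0
E: 4  (via F)
B: 12  (via E)
D: 13  (via B)
C: 18  (via B)
G: 19  (via B)
Shortest route: F–E–B–G = 19.

19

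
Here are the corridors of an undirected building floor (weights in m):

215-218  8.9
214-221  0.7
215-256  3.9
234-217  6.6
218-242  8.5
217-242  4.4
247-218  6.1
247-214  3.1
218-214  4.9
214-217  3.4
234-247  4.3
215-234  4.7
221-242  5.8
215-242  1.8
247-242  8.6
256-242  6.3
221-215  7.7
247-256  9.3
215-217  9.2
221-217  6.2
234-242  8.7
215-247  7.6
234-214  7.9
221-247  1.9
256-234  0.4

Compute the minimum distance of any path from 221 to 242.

Compare a few routes:
221–242: 5.8 = 5.8
221–214–217–242: 0.7+3.4+4.4 = 8.5
Cheapest is 221–242 at 5.8 m.

5.8 m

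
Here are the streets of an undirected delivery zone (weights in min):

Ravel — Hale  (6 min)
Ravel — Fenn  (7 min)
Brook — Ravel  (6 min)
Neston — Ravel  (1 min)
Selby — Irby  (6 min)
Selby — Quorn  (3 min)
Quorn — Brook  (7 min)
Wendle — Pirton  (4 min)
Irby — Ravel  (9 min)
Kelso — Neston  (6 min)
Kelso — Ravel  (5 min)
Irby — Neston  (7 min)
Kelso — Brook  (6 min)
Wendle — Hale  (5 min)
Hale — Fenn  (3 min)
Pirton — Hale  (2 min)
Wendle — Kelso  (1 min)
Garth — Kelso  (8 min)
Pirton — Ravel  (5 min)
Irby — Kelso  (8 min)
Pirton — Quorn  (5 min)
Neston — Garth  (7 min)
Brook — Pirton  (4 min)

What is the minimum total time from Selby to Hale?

10 min

Settle nodes by increasing distance from Selby:
Selby: 0
Quorn: 3  (via Selby)
Irby: 6  (via Selby)
Pirton: 8  (via Quorn)
Hale: 10  (via Pirton)
Shortest route: Selby → Quorn → Pirton → Hale = 10 min.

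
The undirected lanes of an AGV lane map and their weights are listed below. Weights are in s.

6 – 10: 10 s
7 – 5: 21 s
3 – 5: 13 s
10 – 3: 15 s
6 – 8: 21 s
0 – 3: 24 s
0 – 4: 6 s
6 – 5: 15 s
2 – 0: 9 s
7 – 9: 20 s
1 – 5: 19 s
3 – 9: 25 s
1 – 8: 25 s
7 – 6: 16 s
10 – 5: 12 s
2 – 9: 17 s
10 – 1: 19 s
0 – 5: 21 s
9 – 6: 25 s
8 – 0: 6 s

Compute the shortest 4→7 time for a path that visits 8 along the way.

49 s

Shortest 4→8: 4–0–8 = 12
Shortest 8→7: 8–6–7 = 37
Total via 8: 12 + 37 = 49 s.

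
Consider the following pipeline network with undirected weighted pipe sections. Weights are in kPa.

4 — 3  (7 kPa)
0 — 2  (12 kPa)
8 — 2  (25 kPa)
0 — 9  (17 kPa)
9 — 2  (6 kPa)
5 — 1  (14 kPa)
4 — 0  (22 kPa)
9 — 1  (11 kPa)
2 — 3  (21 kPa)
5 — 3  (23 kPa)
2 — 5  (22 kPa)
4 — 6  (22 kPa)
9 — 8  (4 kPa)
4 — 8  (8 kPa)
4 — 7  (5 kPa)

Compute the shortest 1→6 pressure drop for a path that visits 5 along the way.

Shortest 1→5: 1 → 5 = 14
Best 5 to 6: 5 → 3 → 4 → 6 costing 52
Total via 5: 14 + 52 = 66 kPa.

66 kPa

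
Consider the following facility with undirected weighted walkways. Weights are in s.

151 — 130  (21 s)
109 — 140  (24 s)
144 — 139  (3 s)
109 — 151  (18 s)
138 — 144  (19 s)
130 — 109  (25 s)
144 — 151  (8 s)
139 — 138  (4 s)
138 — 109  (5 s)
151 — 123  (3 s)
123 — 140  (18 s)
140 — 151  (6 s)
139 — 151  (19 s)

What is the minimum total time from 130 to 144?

29 s

Settle nodes by increasing distance from 130:
130: 0
151: 21  (via 130)
123: 24  (via 151)
109: 25  (via 130)
140: 27  (via 151)
144: 29  (via 151)
Shortest route: 130–151–144 = 29 s.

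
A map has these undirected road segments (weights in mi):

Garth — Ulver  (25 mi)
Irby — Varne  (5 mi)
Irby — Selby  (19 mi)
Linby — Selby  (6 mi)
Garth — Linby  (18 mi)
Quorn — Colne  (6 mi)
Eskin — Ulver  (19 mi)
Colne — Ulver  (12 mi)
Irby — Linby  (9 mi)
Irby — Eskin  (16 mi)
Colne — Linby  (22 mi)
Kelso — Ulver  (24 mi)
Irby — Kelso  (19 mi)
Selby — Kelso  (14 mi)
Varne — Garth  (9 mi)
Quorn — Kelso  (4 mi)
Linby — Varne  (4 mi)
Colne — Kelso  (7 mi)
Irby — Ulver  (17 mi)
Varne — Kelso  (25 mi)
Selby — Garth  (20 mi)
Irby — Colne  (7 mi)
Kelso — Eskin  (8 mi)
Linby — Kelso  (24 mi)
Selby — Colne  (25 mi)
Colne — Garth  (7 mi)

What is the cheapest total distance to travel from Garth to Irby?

Shortest distances from Garth:
Garth: 0
Colne: 7  (via Garth)
Varne: 9  (via Garth)
Linby: 13  (via Varne)
Quorn: 13  (via Colne)
Irby: 14  (via Colne)
Shortest route: Garth → Colne → Irby = 14 mi.

14 mi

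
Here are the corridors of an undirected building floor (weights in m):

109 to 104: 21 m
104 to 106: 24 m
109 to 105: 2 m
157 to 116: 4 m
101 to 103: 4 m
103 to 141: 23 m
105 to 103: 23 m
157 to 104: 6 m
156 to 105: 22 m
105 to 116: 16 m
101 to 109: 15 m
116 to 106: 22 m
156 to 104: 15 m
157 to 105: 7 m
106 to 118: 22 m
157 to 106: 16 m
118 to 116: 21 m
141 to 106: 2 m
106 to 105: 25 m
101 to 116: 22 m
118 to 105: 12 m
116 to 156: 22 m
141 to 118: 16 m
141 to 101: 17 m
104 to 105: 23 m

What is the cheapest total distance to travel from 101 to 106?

19 m

Compare a few routes:
101 → 141 → 106: 17+2 = 19
101 → 103 → 141 → 106: 4+23+2 = 29
101 → 109 → 105 → 157 → 106: 15+2+7+16 = 40
The minimum is 19 m via 101 → 141 → 106.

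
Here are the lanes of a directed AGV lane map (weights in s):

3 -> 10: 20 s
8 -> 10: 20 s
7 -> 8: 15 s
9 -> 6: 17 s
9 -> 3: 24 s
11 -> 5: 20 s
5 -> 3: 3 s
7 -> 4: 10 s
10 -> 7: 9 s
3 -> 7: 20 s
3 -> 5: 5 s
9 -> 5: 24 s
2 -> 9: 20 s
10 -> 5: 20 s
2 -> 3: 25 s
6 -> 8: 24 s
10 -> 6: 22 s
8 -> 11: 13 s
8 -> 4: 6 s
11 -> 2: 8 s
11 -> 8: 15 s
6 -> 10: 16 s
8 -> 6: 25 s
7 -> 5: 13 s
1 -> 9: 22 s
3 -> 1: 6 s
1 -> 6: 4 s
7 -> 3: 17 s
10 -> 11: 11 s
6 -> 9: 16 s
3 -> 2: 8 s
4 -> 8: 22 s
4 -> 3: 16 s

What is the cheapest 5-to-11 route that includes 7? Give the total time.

51 s

Best 5 to 7: 5–3–7 costing 23
Best 7 to 11: 7–8–11 costing 28
Total via 7: 23 + 28 = 51 s.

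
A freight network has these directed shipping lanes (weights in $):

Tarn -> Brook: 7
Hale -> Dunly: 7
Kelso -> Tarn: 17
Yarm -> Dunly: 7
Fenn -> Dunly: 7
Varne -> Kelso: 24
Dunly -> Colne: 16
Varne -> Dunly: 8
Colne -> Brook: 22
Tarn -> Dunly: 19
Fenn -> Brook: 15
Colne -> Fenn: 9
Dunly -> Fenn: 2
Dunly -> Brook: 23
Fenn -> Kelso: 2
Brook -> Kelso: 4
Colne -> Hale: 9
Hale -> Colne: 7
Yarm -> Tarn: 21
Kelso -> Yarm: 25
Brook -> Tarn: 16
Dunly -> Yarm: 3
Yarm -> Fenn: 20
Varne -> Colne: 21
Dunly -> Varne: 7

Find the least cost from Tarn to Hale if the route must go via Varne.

Shortest Tarn→Varne: Tarn–Dunly–Varne = 26
Shortest Varne→Hale: Varne–Colne–Hale = 30
Total via Varne: 26 + 30 = $56.

$56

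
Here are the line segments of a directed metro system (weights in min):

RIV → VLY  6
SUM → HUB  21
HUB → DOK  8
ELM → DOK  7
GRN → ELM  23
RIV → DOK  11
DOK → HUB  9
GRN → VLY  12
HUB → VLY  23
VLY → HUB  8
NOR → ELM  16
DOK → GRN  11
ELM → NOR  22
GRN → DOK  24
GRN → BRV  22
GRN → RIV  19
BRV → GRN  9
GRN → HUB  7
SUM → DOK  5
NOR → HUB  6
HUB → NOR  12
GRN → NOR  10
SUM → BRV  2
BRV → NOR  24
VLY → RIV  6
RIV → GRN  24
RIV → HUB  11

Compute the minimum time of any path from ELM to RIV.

36 min

Shortest distances from ELM:
ELM: 0
DOK: 7  (via ELM)
HUB: 16  (via DOK)
GRN: 18  (via DOK)
NOR: 22  (via ELM)
VLY: 30  (via GRN)
RIV: 36  (via VLY)
Shortest route: ELM → DOK → GRN → VLY → RIV = 36 min.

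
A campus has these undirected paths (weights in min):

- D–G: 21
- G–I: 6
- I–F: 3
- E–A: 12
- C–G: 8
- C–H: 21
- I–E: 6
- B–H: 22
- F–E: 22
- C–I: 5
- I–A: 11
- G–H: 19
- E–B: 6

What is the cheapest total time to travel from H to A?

36 min

Running Dijkstra from H:
H: 0
G: 19  (via H)
C: 21  (via H)
B: 22  (via H)
I: 25  (via G)
E: 28  (via B)
F: 28  (via I)
A: 36  (via I)
Shortest route: H–G–I–A = 36 min.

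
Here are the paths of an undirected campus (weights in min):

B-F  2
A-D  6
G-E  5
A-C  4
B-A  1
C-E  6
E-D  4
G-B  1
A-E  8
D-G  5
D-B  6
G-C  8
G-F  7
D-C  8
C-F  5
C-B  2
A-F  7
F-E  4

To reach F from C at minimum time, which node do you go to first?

Candidate routes:
C - F: 5 = 5
C - B - F: 2+2 = 4
C - A - B - F: 4+1+2 = 7
C - E - F: 6+4 = 10
Cheapest is C - B - F at 4 min.
So from C the first move is to B.

B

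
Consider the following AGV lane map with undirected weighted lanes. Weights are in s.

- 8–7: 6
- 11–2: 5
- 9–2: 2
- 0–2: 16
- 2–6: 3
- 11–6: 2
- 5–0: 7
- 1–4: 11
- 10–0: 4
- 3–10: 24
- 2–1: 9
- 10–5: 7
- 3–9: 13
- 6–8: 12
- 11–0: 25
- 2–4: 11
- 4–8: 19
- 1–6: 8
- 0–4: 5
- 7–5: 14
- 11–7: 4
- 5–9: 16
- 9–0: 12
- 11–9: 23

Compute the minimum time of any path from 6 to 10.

Compare a few routes:
6 → 2 → 0 → 10: 3+16+4 = 23
6 → 11 → 2 → 9 → 0 → 10: 2+5+2+12+4 = 25
6 → 2 → 9 → 0 → 10: 3+2+12+4 = 21
6 → 2 → 4 → 0 → 10: 3+11+5+4 = 23
Cheapest is 6 → 2 → 9 → 0 → 10 at 21 s.

21 s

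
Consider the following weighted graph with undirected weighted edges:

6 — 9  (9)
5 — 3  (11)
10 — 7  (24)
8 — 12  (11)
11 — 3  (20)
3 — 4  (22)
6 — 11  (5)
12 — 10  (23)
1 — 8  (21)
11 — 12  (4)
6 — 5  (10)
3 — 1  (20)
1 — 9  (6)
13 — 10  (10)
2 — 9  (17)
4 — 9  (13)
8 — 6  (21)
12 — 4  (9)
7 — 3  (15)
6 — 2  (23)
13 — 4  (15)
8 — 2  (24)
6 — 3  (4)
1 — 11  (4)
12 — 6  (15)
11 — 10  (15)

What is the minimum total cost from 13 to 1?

29

Running Dijkstra from 13:
13: 0
10: 10  (via 13)
4: 15  (via 13)
12: 24  (via 4)
11: 25  (via 10)
9: 28  (via 4)
1: 29  (via 11)
Shortest route: 13 → 10 → 11 → 1 = 29.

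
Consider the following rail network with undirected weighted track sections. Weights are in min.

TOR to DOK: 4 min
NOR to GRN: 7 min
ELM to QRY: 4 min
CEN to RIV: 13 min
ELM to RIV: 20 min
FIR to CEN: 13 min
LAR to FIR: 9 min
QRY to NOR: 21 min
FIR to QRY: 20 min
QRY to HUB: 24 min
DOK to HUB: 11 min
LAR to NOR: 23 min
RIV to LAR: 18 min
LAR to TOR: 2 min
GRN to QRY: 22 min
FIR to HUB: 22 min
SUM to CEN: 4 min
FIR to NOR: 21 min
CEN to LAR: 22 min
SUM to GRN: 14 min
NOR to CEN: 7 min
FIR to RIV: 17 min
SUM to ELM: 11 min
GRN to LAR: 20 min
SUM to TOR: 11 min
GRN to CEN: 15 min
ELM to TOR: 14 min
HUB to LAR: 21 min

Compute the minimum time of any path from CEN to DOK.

19 min

Settle nodes by increasing distance from CEN:
CEN: 0
SUM: 4  (via CEN)
NOR: 7  (via CEN)
FIR: 13  (via CEN)
RIV: 13  (via CEN)
GRN: 14  (via NOR)
TOR: 15  (via SUM)
ELM: 15  (via SUM)
LAR: 17  (via TOR)
DOK: 19  (via TOR)
Shortest route: CEN–SUM–TOR–DOK = 19 min.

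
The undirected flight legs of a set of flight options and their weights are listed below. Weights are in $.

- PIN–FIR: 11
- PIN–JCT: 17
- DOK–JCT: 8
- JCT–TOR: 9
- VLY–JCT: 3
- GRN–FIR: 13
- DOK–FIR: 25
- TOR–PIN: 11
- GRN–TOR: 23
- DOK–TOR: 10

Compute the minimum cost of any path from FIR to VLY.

Compare a few routes:
FIR - PIN - TOR - DOK - JCT - VLY: 11+11+10+8+3 = 43
FIR - DOK - JCT - VLY: 25+8+3 = 36
FIR - PIN - JCT - VLY: 11+17+3 = 31
FIR - PIN - TOR - JCT - VLY: 11+11+9+3 = 34
The minimum is $31 via FIR - PIN - JCT - VLY.

$31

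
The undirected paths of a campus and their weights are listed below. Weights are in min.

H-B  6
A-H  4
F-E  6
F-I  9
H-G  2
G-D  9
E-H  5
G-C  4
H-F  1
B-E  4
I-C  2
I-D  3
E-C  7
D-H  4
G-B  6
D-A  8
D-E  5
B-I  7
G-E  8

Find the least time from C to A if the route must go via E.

Best C to E: C–E costing 7
Best E to A: E–H–A costing 9
Total via E: 7 + 9 = 16 min.

16 min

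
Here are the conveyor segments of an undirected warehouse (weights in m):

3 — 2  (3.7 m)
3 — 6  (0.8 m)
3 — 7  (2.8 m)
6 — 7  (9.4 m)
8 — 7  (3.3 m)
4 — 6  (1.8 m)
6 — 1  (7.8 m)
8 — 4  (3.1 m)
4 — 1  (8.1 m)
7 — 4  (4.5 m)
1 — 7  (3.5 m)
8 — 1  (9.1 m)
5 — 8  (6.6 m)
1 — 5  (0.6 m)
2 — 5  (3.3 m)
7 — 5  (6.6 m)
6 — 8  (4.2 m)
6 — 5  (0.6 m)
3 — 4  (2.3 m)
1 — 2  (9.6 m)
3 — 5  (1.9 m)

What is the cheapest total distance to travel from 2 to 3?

Enumerating some paths:
2 → 5 → 6 → 3: 3.3+0.6+0.8 = 4.7
2 → 5 → 3: 3.3+1.9 = 5.2
2 → 5 → 6 → 4 → 3: 3.3+0.6+1.8+2.3 = 8
2 → 3: 3.7 = 3.7
The minimum is 3.7 m via 2 → 3.

3.7 m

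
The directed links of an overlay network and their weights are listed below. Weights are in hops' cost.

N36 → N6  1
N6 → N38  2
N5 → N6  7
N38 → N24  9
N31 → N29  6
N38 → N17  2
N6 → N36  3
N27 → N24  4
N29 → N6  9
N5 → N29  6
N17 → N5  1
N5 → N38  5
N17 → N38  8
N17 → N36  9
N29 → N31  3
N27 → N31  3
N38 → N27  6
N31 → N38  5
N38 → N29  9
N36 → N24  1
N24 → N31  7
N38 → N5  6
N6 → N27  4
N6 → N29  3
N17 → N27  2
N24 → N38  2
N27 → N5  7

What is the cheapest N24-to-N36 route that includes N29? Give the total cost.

Best N24 to N29: N24–N38–N29 costing 11
Best N29 to N36: N29–N6–N36 costing 12
Total via N29: 11 + 12 = 23 hops' cost.

23 hops' cost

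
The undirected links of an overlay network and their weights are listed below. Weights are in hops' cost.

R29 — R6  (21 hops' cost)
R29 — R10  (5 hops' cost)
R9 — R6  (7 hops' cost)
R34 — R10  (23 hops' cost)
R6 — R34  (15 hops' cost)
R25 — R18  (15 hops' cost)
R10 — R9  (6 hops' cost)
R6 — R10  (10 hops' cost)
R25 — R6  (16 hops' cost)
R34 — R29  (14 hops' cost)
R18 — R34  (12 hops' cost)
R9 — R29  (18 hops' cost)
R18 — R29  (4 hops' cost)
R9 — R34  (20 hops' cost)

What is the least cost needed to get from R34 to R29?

Enumerating some paths:
R34 → R18 → R29: 12+4 = 16
R34 → R29: 14 = 14
Cheapest is R34 → R29 at 14 hops' cost.

14 hops' cost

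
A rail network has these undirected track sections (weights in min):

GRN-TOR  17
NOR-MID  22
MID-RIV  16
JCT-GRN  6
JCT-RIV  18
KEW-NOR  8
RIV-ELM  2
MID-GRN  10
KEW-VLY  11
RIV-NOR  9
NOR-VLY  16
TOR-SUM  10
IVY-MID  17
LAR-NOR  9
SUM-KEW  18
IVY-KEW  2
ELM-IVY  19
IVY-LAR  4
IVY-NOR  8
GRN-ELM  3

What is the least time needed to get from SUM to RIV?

Compare a few routes:
SUM–KEW–IVY–NOR–RIV: 18+2+8+9 = 37
SUM–KEW–NOR–RIV: 18+8+9 = 35
SUM–KEW–IVY–ELM–RIV: 18+2+19+2 = 41
SUM–TOR–GRN–ELM–RIV: 10+17+3+2 = 32
The minimum is 32 min via SUM–TOR–GRN–ELM–RIV.

32 min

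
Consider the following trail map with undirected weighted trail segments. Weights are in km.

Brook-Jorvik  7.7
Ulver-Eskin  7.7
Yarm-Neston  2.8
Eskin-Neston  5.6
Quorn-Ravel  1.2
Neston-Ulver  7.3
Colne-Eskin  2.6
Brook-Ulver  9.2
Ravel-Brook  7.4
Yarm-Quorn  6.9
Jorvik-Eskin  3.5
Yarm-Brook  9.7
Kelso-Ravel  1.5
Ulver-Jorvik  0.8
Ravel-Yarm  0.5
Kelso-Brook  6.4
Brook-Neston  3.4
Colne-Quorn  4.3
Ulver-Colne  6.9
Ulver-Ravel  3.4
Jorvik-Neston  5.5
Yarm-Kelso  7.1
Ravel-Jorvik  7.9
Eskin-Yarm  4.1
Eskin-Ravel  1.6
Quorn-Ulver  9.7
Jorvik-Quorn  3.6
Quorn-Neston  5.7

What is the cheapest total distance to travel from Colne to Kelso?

5.7 km

Compare a few routes:
Colne - Eskin - Ravel - Kelso: 2.6+1.6+1.5 = 5.7
Colne - Quorn - Ravel - Kelso: 4.3+1.2+1.5 = 7
The minimum is 5.7 km via Colne - Eskin - Ravel - Kelso.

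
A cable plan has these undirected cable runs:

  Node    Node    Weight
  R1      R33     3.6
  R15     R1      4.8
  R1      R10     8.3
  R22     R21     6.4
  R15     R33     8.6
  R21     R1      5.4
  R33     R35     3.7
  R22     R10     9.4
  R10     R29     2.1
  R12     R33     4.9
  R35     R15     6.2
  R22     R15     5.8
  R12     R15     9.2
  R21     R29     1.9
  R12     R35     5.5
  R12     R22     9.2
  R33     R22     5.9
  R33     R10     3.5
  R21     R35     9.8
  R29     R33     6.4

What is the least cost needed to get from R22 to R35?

9.6

Running Dijkstra from R22:
R22: 0
R15: 5.8  (via R22)
R33: 5.9  (via R22)
R21: 6.4  (via R22)
R29: 8.3  (via R21)
R12: 9.2  (via R22)
R10: 9.4  (via R22)
R1: 9.5  (via R33)
R35: 9.6  (via R33)
Shortest route: R22 → R33 → R35 = 9.6.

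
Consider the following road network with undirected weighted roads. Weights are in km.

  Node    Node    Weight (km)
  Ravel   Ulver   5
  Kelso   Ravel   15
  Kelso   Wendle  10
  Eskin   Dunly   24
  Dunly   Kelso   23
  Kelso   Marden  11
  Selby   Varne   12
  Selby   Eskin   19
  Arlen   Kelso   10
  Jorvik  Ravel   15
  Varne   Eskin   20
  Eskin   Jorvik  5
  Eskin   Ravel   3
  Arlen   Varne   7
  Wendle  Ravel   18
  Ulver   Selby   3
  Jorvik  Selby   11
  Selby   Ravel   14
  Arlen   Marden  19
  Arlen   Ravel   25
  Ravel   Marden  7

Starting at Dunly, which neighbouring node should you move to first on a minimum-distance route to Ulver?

Candidate routes:
Dunly - Eskin - Ravel - Ulver: 24+3+5 = 32
Dunly - Kelso - Ravel - Ulver: 23+15+5 = 43
The minimum is 32 km via Dunly - Eskin - Ravel - Ulver.
So from Dunly the first move is to Eskin.

Eskin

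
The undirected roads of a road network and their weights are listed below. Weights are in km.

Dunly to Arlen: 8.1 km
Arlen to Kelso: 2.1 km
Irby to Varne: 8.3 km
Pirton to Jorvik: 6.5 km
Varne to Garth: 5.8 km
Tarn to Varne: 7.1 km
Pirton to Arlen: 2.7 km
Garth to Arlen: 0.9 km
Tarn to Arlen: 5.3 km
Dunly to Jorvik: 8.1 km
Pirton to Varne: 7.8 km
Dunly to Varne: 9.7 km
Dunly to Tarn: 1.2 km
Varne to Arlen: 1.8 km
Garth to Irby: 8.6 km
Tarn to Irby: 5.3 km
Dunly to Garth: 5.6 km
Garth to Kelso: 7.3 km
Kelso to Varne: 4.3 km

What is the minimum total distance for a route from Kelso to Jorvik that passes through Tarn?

Best Kelso to Tarn: Kelso–Arlen–Tarn costing 7.4
Shortest Tarn→Jorvik: Tarn–Dunly–Jorvik = 9.3
Total via Tarn: 7.4 + 9.3 = 16.7 km.

16.7 km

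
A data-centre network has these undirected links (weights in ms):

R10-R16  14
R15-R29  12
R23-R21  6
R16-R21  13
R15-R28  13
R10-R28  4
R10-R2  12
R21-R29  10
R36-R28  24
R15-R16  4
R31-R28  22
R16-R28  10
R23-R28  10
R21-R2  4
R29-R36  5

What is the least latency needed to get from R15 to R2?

21 ms

Settle nodes by increasing distance from R15:
R15: 0
R16: 4  (via R15)
R29: 12  (via R15)
R28: 13  (via R15)
R21: 17  (via R16)
R10: 17  (via R28)
R36: 17  (via R29)
R2: 21  (via R21)
Shortest route: R15 → R16 → R21 → R2 = 21 ms.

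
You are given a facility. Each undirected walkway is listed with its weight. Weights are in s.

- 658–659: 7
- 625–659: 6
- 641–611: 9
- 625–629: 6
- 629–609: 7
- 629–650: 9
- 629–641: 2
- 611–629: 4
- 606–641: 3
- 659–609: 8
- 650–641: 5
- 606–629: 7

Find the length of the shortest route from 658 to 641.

21 s

Shortest distances from 658:
658: 0
659: 7  (via 658)
625: 13  (via 659)
609: 15  (via 659)
629: 19  (via 625)
641: 21  (via 629)
Shortest route: 658–659–625–629–641 = 21 s.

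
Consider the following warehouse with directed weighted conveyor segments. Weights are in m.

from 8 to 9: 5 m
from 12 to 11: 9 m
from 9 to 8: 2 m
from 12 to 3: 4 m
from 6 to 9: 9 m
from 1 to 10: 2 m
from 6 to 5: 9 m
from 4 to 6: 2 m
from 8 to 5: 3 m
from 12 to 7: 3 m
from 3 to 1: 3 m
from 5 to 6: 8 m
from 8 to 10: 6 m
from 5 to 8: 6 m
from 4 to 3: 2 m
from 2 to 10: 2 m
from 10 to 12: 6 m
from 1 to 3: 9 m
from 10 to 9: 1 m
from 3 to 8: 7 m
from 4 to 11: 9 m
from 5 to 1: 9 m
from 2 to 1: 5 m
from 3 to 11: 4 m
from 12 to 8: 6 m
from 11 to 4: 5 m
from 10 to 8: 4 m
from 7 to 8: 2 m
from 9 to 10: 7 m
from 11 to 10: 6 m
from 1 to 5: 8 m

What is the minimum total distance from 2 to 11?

16 m

Shortest distances from 2:
2: 0
10: 2  (via 2)
9: 3  (via 10)
1: 5  (via 2)
8: 5  (via 9)
5: 8  (via 8)
12: 8  (via 10)
7: 11  (via 12)
3: 12  (via 12)
6: 16  (via 5)
11: 16  (via 3)
Shortest route: 2–10–12–3–11 = 16 m.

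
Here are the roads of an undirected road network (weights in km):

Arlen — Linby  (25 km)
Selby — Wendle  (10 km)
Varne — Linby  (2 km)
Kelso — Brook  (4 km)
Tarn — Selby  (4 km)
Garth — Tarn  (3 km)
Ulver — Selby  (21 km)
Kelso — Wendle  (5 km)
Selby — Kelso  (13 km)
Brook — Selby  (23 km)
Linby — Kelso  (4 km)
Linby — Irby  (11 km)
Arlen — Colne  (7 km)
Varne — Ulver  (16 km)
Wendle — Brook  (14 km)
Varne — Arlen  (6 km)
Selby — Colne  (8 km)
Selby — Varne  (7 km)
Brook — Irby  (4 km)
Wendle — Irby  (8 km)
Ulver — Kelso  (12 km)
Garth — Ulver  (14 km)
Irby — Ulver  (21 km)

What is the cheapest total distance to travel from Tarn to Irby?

22 km

Candidate routes:
Tarn–Selby–Varne–Linby–Irby: 4+7+2+11 = 24
Tarn–Selby–Wendle–Irby: 4+10+8 = 22
The minimum is 22 km via Tarn–Selby–Wendle–Irby.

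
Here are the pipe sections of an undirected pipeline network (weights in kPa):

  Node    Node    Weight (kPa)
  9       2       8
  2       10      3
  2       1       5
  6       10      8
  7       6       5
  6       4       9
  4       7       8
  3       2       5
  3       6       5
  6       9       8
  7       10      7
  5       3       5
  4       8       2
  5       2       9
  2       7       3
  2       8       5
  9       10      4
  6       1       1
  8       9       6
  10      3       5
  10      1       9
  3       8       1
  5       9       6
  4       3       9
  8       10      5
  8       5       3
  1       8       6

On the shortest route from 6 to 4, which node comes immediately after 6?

3

Compare a few routes:
6 - 4: 9 = 9
6 - 3 - 8 - 4: 5+1+2 = 8
6 - 1 - 8 - 4: 1+6+2 = 9
6 - 1 - 2 - 8 - 4: 1+5+5+2 = 13
The minimum is 8 kPa via 6 - 3 - 8 - 4.
So from 6 the first move is to 3.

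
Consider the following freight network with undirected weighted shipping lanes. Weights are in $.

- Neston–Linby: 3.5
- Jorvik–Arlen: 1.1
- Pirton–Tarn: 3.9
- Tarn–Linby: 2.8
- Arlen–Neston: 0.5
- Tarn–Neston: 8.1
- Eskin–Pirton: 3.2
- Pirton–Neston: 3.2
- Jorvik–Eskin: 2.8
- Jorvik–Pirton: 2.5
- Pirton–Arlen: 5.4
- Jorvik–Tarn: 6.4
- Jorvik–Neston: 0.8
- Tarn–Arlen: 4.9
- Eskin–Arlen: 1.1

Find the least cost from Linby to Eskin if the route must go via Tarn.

$8.8

Shortest Linby→Tarn: Linby → Tarn = 2.8
Shortest Tarn→Eskin: Tarn → Arlen → Eskin = 6
Total via Tarn: 2.8 + 6 = $8.8.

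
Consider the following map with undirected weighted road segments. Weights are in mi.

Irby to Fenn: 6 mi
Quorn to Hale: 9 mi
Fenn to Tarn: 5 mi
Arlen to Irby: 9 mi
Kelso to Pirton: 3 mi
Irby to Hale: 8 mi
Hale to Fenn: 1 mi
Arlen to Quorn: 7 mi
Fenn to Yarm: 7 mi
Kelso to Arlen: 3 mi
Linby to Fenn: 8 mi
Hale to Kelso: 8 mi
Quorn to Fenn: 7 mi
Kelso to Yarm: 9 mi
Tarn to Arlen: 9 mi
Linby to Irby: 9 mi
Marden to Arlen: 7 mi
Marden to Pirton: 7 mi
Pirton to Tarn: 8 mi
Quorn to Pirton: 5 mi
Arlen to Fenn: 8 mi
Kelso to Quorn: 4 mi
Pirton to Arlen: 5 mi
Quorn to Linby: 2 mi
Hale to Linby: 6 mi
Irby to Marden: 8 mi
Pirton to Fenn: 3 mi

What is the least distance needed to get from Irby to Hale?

Enumerating some paths:
Irby - Hale: 8 = 8
Irby - Fenn - Hale: 6+1 = 7
The minimum is 7 mi via Irby - Fenn - Hale.

7 mi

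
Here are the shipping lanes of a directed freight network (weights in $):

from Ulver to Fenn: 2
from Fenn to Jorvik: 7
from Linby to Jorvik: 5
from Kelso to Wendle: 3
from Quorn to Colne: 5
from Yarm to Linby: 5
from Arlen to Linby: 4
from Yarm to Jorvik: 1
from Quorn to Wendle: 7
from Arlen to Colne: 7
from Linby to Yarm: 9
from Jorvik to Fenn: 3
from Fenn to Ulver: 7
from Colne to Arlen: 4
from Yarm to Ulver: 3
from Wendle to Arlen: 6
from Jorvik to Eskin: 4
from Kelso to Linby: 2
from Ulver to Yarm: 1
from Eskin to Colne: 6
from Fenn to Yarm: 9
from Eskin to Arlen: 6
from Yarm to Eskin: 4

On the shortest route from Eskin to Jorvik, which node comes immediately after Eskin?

Arlen

Enumerating some paths:
Eskin → Colne → Arlen → Linby → Jorvik: 6+4+4+5 = 19
Eskin → Arlen → Linby → Jorvik: 6+4+5 = 15
The minimum is $15 via Eskin → Arlen → Linby → Jorvik.
So from Eskin the first move is to Arlen.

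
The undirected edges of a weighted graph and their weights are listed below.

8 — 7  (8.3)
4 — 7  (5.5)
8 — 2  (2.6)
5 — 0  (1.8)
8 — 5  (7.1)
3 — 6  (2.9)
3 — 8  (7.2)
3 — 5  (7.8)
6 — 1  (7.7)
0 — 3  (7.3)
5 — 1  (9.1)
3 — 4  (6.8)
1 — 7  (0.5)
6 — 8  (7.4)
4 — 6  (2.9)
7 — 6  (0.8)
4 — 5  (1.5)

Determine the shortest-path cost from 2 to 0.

Enumerating some paths:
2 → 8 → 6 → 4 → 5 → 0: 2.6+7.4+2.9+1.5+1.8 = 16.2
2 → 8 → 3 → 0: 2.6+7.2+7.3 = 17.1
2 → 8 → 5 → 0: 2.6+7.1+1.8 = 11.5
Cheapest is 2 → 8 → 5 → 0 at 11.5.

11.5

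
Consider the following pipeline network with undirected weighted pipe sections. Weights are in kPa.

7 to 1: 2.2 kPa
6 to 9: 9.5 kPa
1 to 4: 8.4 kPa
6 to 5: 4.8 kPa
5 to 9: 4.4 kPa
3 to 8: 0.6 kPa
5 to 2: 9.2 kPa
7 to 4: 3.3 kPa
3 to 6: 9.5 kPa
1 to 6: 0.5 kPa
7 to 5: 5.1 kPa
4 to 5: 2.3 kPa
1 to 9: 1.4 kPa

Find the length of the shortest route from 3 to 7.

12.2 kPa

Running Dijkstra from 3:
3: 0
8: 0.6  (via 3)
6: 9.5  (via 3)
1: 10  (via 6)
9: 11.4  (via 1)
7: 12.2  (via 1)
Shortest route: 3–6–1–7 = 12.2 kPa.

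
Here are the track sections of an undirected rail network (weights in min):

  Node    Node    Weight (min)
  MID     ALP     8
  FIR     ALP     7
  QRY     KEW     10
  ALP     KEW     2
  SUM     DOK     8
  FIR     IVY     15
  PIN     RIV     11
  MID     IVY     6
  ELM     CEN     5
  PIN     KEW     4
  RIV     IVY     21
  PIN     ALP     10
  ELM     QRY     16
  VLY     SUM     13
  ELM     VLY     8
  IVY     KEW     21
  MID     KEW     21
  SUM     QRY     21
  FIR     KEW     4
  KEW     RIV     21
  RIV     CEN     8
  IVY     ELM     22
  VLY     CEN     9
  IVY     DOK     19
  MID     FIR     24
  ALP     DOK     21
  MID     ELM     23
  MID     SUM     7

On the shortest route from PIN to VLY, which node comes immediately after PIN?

RIV

Enumerating some paths:
PIN–RIV–CEN–ELM–VLY: 11+8+5+8 = 32
PIN–RIV–CEN–VLY: 11+8+9 = 28
Cheapest is PIN–RIV–CEN–VLY at 28 min.
So from PIN the first move is to RIV.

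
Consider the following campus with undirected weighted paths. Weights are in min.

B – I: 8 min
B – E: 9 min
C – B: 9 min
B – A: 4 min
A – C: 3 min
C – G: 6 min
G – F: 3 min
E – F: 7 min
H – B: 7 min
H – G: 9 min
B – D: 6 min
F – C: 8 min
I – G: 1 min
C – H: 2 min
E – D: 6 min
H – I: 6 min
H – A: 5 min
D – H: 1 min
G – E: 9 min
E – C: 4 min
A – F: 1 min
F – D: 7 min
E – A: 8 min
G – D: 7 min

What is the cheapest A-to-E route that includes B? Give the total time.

13 min

Shortest A→B: A–B = 4
Shortest B→E: B–E = 9
Total via B: 4 + 9 = 13 min.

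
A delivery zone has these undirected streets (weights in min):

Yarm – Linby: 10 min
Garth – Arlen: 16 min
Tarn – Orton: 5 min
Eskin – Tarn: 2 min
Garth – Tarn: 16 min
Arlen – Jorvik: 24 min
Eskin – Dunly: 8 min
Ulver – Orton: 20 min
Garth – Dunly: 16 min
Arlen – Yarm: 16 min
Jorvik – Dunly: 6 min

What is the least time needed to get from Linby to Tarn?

Enumerating some paths:
Linby → Yarm → Arlen → Garth → Tarn: 10+16+16+16 = 58
Linby → Yarm → Arlen → Jorvik → Dunly → Garth → Tarn: 10+16+24+6+16+16 = 88
Linby → Yarm → Arlen → Garth → Dunly → Eskin → Tarn: 10+16+16+16+8+2 = 68
Linby → Yarm → Arlen → Jorvik → Dunly → Eskin → Tarn: 10+16+24+6+8+2 = 66
Cheapest is Linby → Yarm → Arlen → Garth → Tarn at 58 min.

58 min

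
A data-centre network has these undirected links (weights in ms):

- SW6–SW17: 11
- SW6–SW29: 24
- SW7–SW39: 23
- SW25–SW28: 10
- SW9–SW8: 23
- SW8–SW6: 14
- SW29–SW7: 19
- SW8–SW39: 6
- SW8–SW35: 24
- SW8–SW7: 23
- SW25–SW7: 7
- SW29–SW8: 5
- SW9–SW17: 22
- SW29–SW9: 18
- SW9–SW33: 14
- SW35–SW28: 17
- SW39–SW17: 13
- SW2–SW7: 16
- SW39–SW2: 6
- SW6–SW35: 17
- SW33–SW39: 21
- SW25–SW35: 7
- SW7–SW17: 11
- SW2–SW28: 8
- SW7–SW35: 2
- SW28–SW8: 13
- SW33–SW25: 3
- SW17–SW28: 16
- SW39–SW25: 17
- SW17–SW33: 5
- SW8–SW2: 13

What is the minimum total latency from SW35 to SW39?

24 ms

Running Dijkstra from SW35:
SW35: 0
SW7: 2  (via SW35)
SW25: 7  (via SW35)
SW33: 10  (via SW25)
SW17: 13  (via SW7)
SW6: 17  (via SW35)
SW28: 17  (via SW35)
SW2: 18  (via SW7)
SW29: 21  (via SW7)
SW39: 24  (via SW25)
Shortest route: SW35 → SW25 → SW39 = 24 ms.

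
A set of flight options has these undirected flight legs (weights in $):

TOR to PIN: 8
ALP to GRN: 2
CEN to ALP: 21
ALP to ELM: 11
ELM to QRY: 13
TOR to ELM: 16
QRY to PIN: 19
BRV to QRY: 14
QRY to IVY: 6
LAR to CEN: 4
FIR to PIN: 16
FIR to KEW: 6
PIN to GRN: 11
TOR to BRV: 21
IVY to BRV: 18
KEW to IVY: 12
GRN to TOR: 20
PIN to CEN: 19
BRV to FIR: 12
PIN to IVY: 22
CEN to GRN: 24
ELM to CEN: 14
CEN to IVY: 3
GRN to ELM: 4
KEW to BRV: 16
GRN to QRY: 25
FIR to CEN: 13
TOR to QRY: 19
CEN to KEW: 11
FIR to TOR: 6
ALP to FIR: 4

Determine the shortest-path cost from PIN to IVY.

Candidate routes:
PIN–QRY–IVY: 19+6 = 25
PIN–FIR–CEN–IVY: 16+13+3 = 32
PIN–IVY: 22 = 22
PIN–TOR–FIR–CEN–IVY: 8+6+13+3 = 30
The minimum is $22 via PIN–IVY.

$22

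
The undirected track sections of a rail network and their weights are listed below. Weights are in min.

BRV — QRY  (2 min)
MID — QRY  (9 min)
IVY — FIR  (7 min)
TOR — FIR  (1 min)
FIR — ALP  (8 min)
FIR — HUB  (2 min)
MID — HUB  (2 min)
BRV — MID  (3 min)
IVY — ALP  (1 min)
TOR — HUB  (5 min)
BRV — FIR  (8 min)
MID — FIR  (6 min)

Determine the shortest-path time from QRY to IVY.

Settle nodes by increasing distance from QRY:
QRY: 0
BRV: 2  (via QRY)
MID: 5  (via BRV)
HUB: 7  (via MID)
FIR: 9  (via HUB)
TOR: 10  (via FIR)
IVY: 16  (via FIR)
Shortest route: QRY–BRV–MID–HUB–FIR–IVY = 16 min.

16 min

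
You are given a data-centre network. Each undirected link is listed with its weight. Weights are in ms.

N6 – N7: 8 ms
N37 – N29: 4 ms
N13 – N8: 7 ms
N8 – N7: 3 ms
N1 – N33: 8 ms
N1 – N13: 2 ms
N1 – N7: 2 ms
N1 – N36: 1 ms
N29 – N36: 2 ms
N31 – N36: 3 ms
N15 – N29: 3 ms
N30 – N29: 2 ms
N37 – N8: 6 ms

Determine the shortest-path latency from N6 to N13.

Candidate routes:
N6 → N7 → N8 → N13: 8+3+7 = 18
N6 → N7 → N1 → N13: 8+2+2 = 12
N6 → N7 → N8 → N37 → N29 → N36 → N1 → N13: 8+3+6+4+2+1+2 = 26
Cheapest is N6 → N7 → N1 → N13 at 12 ms.

12 ms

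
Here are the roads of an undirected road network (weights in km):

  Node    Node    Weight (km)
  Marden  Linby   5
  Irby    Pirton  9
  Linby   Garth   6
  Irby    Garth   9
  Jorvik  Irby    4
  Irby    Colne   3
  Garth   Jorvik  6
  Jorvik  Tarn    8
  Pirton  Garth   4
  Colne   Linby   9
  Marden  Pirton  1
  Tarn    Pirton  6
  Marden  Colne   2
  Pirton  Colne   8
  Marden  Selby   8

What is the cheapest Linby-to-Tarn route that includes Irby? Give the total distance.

22 km

Shortest Linby→Irby: Linby → Marden → Colne → Irby = 10
Shortest Irby→Tarn: Irby → Jorvik → Tarn = 12
Total via Irby: 10 + 12 = 22 km.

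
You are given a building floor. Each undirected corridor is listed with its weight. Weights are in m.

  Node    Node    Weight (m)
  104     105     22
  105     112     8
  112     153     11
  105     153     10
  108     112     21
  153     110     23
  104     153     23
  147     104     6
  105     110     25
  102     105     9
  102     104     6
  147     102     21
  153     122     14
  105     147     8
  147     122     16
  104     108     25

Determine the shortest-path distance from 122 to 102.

28 m

Running Dijkstra from 122:
122: 0
153: 14  (via 122)
147: 16  (via 122)
104: 22  (via 147)
105: 24  (via 153)
112: 25  (via 153)
102: 28  (via 104)
Shortest route: 122–147–104–102 = 28 m.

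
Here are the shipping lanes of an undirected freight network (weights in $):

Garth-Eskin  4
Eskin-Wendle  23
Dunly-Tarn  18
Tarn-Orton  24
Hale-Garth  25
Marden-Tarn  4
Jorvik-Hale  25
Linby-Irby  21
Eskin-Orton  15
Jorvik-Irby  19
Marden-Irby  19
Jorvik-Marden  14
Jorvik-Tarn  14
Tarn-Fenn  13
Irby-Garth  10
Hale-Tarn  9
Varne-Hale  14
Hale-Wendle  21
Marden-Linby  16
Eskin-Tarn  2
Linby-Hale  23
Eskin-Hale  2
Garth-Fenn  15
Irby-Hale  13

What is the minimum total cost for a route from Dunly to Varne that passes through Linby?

$75

Shortest Dunly→Linby: Dunly–Tarn–Marden–Linby = 38
Shortest Linby→Varne: Linby–Hale–Varne = 37
Total via Linby: 38 + 37 = $75.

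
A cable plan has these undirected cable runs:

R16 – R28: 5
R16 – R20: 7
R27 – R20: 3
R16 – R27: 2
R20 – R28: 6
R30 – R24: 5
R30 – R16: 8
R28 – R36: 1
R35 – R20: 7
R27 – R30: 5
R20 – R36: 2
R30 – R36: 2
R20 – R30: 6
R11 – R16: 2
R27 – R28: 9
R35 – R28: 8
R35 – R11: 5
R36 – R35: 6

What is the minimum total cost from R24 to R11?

14

Compare a few routes:
R24 → R30 → R36 → R28 → R16 → R11: 5+2+1+5+2 = 15
R24 → R30 → R27 → R16 → R11: 5+5+2+2 = 14
Cheapest is R24 → R30 → R27 → R16 → R11 at 14.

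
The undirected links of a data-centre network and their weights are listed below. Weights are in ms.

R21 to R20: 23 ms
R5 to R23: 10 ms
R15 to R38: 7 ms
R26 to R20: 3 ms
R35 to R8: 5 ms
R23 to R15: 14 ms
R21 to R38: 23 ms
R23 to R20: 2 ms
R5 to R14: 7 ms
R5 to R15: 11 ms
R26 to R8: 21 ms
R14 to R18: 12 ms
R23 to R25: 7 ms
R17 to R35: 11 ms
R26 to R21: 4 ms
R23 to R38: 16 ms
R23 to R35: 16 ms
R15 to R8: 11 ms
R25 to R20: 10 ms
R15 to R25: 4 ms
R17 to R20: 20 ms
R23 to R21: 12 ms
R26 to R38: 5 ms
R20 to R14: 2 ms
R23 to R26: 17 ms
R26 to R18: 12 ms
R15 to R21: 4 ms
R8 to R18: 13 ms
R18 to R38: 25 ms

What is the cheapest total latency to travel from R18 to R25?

23 ms

Candidate routes:
R18–R26–R21–R15–R25: 12+4+4+4 = 24
R18–R14–R20–R23–R25: 12+2+2+7 = 23
R18–R26–R20–R23–R25: 12+3+2+7 = 24
The minimum is 23 ms via R18–R14–R20–R23–R25.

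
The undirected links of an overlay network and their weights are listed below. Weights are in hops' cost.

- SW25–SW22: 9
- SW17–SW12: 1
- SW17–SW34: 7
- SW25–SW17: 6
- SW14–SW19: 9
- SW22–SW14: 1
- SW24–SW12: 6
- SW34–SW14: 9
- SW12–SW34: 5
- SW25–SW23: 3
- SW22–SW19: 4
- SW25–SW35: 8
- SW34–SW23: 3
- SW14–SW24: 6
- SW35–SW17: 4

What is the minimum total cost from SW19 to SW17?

18 hops' cost

Shortest distances from SW19:
SW19: 0
SW22: 4  (via SW19)
SW14: 5  (via SW22)
SW24: 11  (via SW14)
SW25: 13  (via SW22)
SW34: 14  (via SW14)
SW23: 16  (via SW25)
SW12: 17  (via SW24)
SW17: 18  (via SW12)
Shortest route: SW19–SW22–SW14–SW24–SW12–SW17 = 18 hops' cost.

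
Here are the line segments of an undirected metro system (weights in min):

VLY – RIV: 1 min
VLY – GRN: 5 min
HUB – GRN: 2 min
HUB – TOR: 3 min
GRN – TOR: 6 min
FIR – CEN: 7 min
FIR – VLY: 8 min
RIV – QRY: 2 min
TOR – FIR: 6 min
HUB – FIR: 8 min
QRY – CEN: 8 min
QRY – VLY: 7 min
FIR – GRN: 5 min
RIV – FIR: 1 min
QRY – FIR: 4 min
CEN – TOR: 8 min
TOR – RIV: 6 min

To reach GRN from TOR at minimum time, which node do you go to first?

Enumerating some paths:
TOR - FIR - GRN: 6+5 = 11
TOR - HUB - GRN: 3+2 = 5
TOR - RIV - FIR - GRN: 6+1+5 = 12
TOR - GRN: 6 = 6
The minimum is 5 min via TOR - HUB - GRN.
So from TOR the first move is to HUB.

HUB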